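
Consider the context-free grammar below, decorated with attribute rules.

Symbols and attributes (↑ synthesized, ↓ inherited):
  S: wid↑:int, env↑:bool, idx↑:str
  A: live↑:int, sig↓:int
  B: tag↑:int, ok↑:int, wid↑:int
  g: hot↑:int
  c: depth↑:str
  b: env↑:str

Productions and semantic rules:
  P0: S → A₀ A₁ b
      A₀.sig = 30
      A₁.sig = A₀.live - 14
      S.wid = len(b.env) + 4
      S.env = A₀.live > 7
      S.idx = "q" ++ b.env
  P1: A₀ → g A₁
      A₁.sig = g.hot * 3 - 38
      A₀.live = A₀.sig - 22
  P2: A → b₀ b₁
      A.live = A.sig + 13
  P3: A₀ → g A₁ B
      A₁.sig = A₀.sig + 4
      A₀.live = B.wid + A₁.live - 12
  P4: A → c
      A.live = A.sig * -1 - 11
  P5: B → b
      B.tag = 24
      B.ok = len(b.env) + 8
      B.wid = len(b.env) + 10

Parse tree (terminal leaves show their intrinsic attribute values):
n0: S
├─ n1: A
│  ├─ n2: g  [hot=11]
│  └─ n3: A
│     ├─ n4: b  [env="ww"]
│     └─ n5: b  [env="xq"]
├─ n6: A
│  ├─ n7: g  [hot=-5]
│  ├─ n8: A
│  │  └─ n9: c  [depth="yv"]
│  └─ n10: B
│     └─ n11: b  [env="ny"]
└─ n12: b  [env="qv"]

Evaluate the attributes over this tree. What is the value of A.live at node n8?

-9

1. n1.sig = 30  [30]
2. n2.hot = 11  [terminal]
3. n3.sig = -5  [g.hot * 3 - 38]
4. n4.env = "ww"  [terminal]
5. n5.env = "xq"  [terminal]
6. n3.live = 8  [A.sig + 13]
7. n1.live = 8  [A₀.sig - 22]
8. n6.sig = -6  [A₀.live - 14]
9. n7.hot = -5  [terminal]
10. n8.sig = -2  [A₀.sig + 4]
11. n9.depth = "yv"  [terminal]
12. n8.live = -9  [A.sig * -1 - 11]
13. n11.env = "ny"  [terminal]
14. n10.tag = 24  [24]
15. n10.ok = 10  [len(b.env) + 8]
16. n10.wid = 12  [len(b.env) + 10]
17. n6.live = -9  [B.wid + A₁.live - 12]
18. n12.env = "qv"  [terminal]
19. n0.wid = 6  [len(b.env) + 4]
20. n0.env = true  [A₀.live > 7]
21. n0.idx = "qqv"  ["q" ++ b.env]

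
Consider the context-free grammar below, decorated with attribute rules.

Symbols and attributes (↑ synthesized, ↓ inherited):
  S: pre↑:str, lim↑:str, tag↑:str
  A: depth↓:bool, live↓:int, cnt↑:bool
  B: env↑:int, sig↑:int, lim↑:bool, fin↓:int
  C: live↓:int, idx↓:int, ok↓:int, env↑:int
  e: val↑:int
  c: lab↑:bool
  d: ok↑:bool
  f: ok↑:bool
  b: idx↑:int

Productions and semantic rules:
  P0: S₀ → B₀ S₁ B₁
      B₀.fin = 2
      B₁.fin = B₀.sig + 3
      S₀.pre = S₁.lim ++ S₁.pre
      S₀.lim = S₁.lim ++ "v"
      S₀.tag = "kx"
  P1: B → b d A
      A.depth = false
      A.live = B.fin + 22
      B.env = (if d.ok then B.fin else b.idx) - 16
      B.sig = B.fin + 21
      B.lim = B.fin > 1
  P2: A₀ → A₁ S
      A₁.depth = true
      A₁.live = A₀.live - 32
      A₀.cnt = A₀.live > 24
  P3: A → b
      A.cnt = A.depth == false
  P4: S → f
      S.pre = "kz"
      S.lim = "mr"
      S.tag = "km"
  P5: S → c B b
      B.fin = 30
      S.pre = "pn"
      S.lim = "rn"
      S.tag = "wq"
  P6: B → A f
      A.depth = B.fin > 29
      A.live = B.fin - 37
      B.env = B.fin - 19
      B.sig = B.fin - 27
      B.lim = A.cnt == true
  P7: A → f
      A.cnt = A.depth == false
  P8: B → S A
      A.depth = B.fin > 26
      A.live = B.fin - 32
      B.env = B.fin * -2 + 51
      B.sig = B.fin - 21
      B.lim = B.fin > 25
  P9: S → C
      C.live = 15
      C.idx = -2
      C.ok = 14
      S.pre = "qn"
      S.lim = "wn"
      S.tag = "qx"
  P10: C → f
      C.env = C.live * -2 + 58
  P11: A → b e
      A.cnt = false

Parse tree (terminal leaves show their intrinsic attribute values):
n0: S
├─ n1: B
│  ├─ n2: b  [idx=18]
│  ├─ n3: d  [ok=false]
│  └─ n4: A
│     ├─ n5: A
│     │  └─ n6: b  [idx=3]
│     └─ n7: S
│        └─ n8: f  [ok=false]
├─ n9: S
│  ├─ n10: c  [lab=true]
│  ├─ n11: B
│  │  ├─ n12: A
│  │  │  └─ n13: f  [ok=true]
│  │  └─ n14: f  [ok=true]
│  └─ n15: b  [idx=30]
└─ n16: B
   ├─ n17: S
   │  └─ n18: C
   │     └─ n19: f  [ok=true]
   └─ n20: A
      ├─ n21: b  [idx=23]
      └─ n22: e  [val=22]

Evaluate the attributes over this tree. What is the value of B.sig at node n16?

5

1. n1.fin = 2  [2]
2. n2.idx = 18  [terminal]
3. n3.ok = false  [terminal]
4. n4.depth = false  [false]
5. n4.live = 24  [B.fin + 22]
6. n5.depth = true  [true]
7. n5.live = -8  [A₀.live - 32]
8. n6.idx = 3  [terminal]
9. n5.cnt = false  [A.depth == false]
10. n8.ok = false  [terminal]
11. n7.pre = "kz"  ["kz"]
12. n7.lim = "mr"  ["mr"]
13. n7.tag = "km"  ["km"]
14. n4.cnt = false  [A₀.live > 24]
15. n1.env = 2  [(if d.ok then B.fin else b.idx) - 16]
16. n1.sig = 23  [B.fin + 21]
17. n1.lim = true  [B.fin > 1]
18. n10.lab = true  [terminal]
19. n11.fin = 30  [30]
20. n12.depth = true  [B.fin > 29]
21. n12.live = -7  [B.fin - 37]
22. n13.ok = true  [terminal]
23. n12.cnt = false  [A.depth == false]
24. n14.ok = true  [terminal]
25. n11.env = 11  [B.fin - 19]
26. n11.sig = 3  [B.fin - 27]
27. n11.lim = false  [A.cnt == true]
28. n15.idx = 30  [terminal]
29. n9.pre = "pn"  ["pn"]
30. n9.lim = "rn"  ["rn"]
31. n9.tag = "wq"  ["wq"]
32. n16.fin = 26  [B₀.sig + 3]
33. n18.live = 15  [15]
34. n18.idx = -2  [-2]
35. n18.ok = 14  [14]
36. n19.ok = true  [terminal]
37. n18.env = 28  [C.live * -2 + 58]
38. n17.pre = "qn"  ["qn"]
39. n17.lim = "wn"  ["wn"]
40. n17.tag = "qx"  ["qx"]
41. n20.depth = false  [B.fin > 26]
42. n20.live = -6  [B.fin - 32]
43. n21.idx = 23  [terminal]
44. n22.val = 22  [terminal]
45. n20.cnt = false  [false]
46. n16.env = -1  [B.fin * -2 + 51]
47. n16.sig = 5  [B.fin - 21]
48. n16.lim = true  [B.fin > 25]
49. n0.pre = "rnpn"  [S₁.lim ++ S₁.pre]
50. n0.lim = "rnv"  [S₁.lim ++ "v"]
51. n0.tag = "kx"  ["kx"]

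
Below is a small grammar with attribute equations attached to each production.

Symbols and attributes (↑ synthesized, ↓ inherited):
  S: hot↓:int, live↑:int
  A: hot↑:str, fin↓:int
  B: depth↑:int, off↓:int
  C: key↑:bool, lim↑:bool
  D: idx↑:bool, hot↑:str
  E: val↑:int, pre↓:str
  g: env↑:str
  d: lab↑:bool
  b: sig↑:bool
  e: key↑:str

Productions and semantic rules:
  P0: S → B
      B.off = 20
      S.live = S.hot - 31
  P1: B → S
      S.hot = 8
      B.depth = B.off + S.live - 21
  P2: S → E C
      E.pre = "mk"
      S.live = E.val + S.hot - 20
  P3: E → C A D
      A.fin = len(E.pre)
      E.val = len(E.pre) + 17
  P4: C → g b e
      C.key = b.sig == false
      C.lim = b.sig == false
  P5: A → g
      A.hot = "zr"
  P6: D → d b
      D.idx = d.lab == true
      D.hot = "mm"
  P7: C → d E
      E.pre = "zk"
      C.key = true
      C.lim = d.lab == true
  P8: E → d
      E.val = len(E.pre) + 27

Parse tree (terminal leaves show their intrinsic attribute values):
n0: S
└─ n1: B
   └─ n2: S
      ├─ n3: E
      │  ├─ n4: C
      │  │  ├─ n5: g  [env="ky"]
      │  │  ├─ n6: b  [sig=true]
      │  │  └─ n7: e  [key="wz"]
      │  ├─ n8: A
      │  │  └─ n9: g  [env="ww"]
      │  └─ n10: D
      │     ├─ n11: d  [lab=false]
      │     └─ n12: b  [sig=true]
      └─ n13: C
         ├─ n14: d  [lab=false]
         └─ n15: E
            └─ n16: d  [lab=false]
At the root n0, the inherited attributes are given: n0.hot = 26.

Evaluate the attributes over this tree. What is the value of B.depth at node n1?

6

1. n0.hot = 26  [given at root]
2. n1.off = 20  [20]
3. n2.hot = 8  [8]
4. n3.pre = "mk"  ["mk"]
5. n5.env = "ky"  [terminal]
6. n6.sig = true  [terminal]
7. n7.key = "wz"  [terminal]
8. n4.key = false  [b.sig == false]
9. n4.lim = false  [b.sig == false]
10. n8.fin = 2  [len(E.pre)]
11. n9.env = "ww"  [terminal]
12. n8.hot = "zr"  ["zr"]
13. n11.lab = false  [terminal]
14. n12.sig = true  [terminal]
15. n10.idx = false  [d.lab == true]
16. n10.hot = "mm"  ["mm"]
17. n3.val = 19  [len(E.pre) + 17]
18. n14.lab = false  [terminal]
19. n15.pre = "zk"  ["zk"]
20. n16.lab = false  [terminal]
21. n15.val = 29  [len(E.pre) + 27]
22. n13.key = true  [true]
23. n13.lim = false  [d.lab == true]
24. n2.live = 7  [E.val + S.hot - 20]
25. n1.depth = 6  [B.off + S.live - 21]
26. n0.live = -5  [S.hot - 31]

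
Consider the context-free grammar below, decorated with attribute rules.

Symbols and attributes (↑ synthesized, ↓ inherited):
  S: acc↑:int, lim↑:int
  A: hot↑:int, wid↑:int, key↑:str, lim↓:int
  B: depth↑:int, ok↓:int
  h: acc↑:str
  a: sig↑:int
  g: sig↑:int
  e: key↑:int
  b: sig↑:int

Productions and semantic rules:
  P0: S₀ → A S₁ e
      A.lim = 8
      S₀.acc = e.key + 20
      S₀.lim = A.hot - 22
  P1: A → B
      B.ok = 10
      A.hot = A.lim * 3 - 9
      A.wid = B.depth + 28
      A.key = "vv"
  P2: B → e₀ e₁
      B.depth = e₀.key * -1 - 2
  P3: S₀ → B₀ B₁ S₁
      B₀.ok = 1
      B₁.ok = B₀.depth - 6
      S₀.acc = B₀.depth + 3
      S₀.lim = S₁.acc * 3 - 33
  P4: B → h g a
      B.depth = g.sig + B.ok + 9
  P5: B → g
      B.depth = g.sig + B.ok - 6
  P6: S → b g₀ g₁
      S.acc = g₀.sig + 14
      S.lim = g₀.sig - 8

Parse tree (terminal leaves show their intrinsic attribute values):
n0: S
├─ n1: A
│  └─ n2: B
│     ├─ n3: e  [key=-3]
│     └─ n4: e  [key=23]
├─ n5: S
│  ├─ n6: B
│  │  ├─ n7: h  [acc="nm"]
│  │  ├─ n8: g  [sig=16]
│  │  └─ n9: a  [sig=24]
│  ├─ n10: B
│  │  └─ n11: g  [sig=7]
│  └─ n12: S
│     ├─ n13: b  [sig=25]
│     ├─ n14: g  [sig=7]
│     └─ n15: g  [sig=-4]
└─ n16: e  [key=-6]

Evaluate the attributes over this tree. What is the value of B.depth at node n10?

21

1. n1.lim = 8  [8]
2. n2.ok = 10  [10]
3. n3.key = -3  [terminal]
4. n4.key = 23  [terminal]
5. n2.depth = 1  [e₀.key * -1 - 2]
6. n1.hot = 15  [A.lim * 3 - 9]
7. n1.wid = 29  [B.depth + 28]
8. n1.key = "vv"  ["vv"]
9. n6.ok = 1  [1]
10. n7.acc = "nm"  [terminal]
11. n8.sig = 16  [terminal]
12. n9.sig = 24  [terminal]
13. n6.depth = 26  [g.sig + B.ok + 9]
14. n10.ok = 20  [B₀.depth - 6]
15. n11.sig = 7  [terminal]
16. n10.depth = 21  [g.sig + B.ok - 6]
17. n13.sig = 25  [terminal]
18. n14.sig = 7  [terminal]
19. n15.sig = -4  [terminal]
20. n12.acc = 21  [g₀.sig + 14]
21. n12.lim = -1  [g₀.sig - 8]
22. n5.acc = 29  [B₀.depth + 3]
23. n5.lim = 30  [S₁.acc * 3 - 33]
24. n16.key = -6  [terminal]
25. n0.acc = 14  [e.key + 20]
26. n0.lim = -7  [A.hot - 22]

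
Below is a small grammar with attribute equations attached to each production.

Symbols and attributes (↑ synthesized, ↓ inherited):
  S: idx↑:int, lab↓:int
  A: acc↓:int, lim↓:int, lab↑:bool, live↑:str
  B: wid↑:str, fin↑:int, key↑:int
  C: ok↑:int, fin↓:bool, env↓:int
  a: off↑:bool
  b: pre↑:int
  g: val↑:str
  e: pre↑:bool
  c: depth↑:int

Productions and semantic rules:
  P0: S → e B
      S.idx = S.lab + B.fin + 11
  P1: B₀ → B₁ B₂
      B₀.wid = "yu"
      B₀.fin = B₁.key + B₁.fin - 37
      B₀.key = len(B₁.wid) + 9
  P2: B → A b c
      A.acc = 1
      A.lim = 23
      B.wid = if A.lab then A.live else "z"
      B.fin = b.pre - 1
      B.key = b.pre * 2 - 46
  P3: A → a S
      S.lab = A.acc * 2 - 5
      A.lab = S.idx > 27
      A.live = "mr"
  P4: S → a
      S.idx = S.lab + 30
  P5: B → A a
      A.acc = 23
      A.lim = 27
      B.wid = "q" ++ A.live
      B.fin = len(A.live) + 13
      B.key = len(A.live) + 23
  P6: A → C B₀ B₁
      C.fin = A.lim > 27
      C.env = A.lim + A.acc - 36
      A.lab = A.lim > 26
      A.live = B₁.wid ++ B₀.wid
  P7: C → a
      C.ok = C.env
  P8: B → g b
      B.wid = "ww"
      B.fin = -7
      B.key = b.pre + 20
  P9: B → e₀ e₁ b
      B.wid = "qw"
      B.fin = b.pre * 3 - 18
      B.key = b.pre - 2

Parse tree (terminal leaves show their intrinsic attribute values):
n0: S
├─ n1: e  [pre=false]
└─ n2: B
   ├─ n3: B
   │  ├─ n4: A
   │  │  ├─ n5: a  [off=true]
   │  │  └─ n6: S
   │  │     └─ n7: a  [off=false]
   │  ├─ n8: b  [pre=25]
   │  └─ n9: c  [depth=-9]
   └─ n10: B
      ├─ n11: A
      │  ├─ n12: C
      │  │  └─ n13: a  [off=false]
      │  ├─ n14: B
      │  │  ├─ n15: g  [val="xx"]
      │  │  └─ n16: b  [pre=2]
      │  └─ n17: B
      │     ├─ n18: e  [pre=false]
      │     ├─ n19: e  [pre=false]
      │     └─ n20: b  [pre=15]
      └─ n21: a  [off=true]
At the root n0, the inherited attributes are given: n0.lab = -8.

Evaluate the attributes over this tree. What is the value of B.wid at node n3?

1. n0.lab = -8  [given at root]
2. n1.pre = false  [terminal]
3. n4.acc = 1  [1]
4. n4.lim = 23  [23]
5. n5.off = true  [terminal]
6. n6.lab = -3  [A.acc * 2 - 5]
7. n7.off = false  [terminal]
8. n6.idx = 27  [S.lab + 30]
9. n4.lab = false  [S.idx > 27]
10. n4.live = "mr"  ["mr"]
11. n8.pre = 25  [terminal]
12. n9.depth = -9  [terminal]
13. n3.wid = "z"  [if A.lab then A.live else "z"]
14. n3.fin = 24  [b.pre - 1]
15. n3.key = 4  [b.pre * 2 - 46]
16. n11.acc = 23  [23]
17. n11.lim = 27  [27]
18. n12.fin = false  [A.lim > 27]
19. n12.env = 14  [A.lim + A.acc - 36]
20. n13.off = false  [terminal]
21. n12.ok = 14  [C.env]
22. n15.val = "xx"  [terminal]
23. n16.pre = 2  [terminal]
24. n14.wid = "ww"  ["ww"]
25. n14.fin = -7  [-7]
26. n14.key = 22  [b.pre + 20]
27. n18.pre = false  [terminal]
28. n19.pre = false  [terminal]
29. n20.pre = 15  [terminal]
30. n17.wid = "qw"  ["qw"]
31. n17.fin = 27  [b.pre * 3 - 18]
32. n17.key = 13  [b.pre - 2]
33. n11.lab = true  [A.lim > 26]
34. n11.live = "qwww"  [B₁.wid ++ B₀.wid]
35. n21.off = true  [terminal]
36. n10.wid = "qqwww"  ["q" ++ A.live]
37. n10.fin = 17  [len(A.live) + 13]
38. n10.key = 27  [len(A.live) + 23]
39. n2.wid = "yu"  ["yu"]
40. n2.fin = -9  [B₁.key + B₁.fin - 37]
41. n2.key = 10  [len(B₁.wid) + 9]
42. n0.idx = -6  [S.lab + B.fin + 11]

"z"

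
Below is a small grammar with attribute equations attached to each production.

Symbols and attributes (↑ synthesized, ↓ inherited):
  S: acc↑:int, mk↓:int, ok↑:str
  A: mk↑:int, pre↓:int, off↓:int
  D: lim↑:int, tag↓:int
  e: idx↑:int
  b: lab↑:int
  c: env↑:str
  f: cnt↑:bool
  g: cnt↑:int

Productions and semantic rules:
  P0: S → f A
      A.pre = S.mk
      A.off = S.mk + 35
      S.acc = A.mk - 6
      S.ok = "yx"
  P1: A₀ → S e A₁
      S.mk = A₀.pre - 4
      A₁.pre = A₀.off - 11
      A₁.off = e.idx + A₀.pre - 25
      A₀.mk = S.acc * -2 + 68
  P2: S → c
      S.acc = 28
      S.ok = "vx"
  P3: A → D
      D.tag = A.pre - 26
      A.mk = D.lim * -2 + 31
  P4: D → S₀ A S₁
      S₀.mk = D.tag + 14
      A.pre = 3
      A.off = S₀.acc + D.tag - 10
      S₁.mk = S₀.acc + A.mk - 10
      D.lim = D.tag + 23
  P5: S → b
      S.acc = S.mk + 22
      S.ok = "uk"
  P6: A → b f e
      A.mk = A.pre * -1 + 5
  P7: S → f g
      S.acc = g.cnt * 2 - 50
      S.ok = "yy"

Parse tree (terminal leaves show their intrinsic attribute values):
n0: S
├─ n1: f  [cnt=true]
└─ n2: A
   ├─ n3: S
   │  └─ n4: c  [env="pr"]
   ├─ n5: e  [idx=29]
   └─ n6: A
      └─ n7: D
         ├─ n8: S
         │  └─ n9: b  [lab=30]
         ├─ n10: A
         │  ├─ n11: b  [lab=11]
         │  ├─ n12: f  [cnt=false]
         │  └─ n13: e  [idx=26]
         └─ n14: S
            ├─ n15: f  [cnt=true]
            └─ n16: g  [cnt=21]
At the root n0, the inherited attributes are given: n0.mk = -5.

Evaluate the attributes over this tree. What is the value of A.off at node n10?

1. n0.mk = -5  [given at root]
2. n1.cnt = true  [terminal]
3. n2.pre = -5  [S.mk]
4. n2.off = 30  [S.mk + 35]
5. n3.mk = -9  [A₀.pre - 4]
6. n4.env = "pr"  [terminal]
7. n3.acc = 28  [28]
8. n3.ok = "vx"  ["vx"]
9. n5.idx = 29  [terminal]
10. n6.pre = 19  [A₀.off - 11]
11. n6.off = -1  [e.idx + A₀.pre - 25]
12. n7.tag = -7  [A.pre - 26]
13. n8.mk = 7  [D.tag + 14]
14. n9.lab = 30  [terminal]
15. n8.acc = 29  [S.mk + 22]
16. n8.ok = "uk"  ["uk"]
17. n10.pre = 3  [3]
18. n10.off = 12  [S₀.acc + D.tag - 10]
19. n11.lab = 11  [terminal]
20. n12.cnt = false  [terminal]
21. n13.idx = 26  [terminal]
22. n10.mk = 2  [A.pre * -1 + 5]
23. n14.mk = 21  [S₀.acc + A.mk - 10]
24. n15.cnt = true  [terminal]
25. n16.cnt = 21  [terminal]
26. n14.acc = -8  [g.cnt * 2 - 50]
27. n14.ok = "yy"  ["yy"]
28. n7.lim = 16  [D.tag + 23]
29. n6.mk = -1  [D.lim * -2 + 31]
30. n2.mk = 12  [S.acc * -2 + 68]
31. n0.acc = 6  [A.mk - 6]
32. n0.ok = "yx"  ["yx"]

12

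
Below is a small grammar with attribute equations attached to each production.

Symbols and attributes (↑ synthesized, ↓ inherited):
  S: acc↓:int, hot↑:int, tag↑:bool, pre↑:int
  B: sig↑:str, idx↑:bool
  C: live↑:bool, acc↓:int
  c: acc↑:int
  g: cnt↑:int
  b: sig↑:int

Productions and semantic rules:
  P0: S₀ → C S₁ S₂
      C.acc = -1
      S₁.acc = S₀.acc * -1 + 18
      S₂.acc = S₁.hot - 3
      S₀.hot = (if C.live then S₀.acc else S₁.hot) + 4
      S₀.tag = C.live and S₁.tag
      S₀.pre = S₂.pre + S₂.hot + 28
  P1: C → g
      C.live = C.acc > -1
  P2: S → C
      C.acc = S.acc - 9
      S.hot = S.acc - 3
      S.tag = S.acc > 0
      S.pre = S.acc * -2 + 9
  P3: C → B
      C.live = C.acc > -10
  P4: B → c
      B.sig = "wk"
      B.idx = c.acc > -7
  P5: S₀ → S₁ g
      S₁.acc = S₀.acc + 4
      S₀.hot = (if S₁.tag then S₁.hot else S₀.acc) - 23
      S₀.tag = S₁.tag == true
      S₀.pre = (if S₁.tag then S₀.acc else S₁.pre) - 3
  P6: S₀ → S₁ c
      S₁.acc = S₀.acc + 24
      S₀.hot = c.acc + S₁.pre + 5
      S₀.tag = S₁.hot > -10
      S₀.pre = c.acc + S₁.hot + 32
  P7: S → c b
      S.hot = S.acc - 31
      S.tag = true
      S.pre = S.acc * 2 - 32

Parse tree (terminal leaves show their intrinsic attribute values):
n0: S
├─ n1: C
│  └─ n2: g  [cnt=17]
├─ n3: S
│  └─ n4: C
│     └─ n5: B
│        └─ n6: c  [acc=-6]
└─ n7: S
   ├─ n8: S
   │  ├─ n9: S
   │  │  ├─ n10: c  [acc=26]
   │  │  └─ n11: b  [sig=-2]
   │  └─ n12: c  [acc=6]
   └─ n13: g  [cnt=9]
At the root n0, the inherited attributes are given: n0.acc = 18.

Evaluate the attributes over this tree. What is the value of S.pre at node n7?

1. n0.acc = 18  [given at root]
2. n1.acc = -1  [-1]
3. n2.cnt = 17  [terminal]
4. n1.live = false  [C.acc > -1]
5. n3.acc = 0  [S₀.acc * -1 + 18]
6. n4.acc = -9  [S.acc - 9]
7. n6.acc = -6  [terminal]
8. n5.sig = "wk"  ["wk"]
9. n5.idx = true  [c.acc > -7]
10. n4.live = true  [C.acc > -10]
11. n3.hot = -3  [S.acc - 3]
12. n3.tag = false  [S.acc > 0]
13. n3.pre = 9  [S.acc * -2 + 9]
14. n7.acc = -6  [S₁.hot - 3]
15. n8.acc = -2  [S₀.acc + 4]
16. n9.acc = 22  [S₀.acc + 24]
17. n10.acc = 26  [terminal]
18. n11.sig = -2  [terminal]
19. n9.hot = -9  [S.acc - 31]
20. n9.tag = true  [true]
21. n9.pre = 12  [S.acc * 2 - 32]
22. n12.acc = 6  [terminal]
23. n8.hot = 23  [c.acc + S₁.pre + 5]
24. n8.tag = true  [S₁.hot > -10]
25. n8.pre = 29  [c.acc + S₁.hot + 32]
26. n13.cnt = 9  [terminal]
27. n7.hot = 0  [(if S₁.tag then S₁.hot else S₀.acc) - 23]
28. n7.tag = true  [S₁.tag == true]
29. n7.pre = -9  [(if S₁.tag then S₀.acc else S₁.pre) - 3]
30. n0.hot = 1  [(if C.live then S₀.acc else S₁.hot) + 4]
31. n0.tag = false  [C.live and S₁.tag]
32. n0.pre = 19  [S₂.pre + S₂.hot + 28]

-9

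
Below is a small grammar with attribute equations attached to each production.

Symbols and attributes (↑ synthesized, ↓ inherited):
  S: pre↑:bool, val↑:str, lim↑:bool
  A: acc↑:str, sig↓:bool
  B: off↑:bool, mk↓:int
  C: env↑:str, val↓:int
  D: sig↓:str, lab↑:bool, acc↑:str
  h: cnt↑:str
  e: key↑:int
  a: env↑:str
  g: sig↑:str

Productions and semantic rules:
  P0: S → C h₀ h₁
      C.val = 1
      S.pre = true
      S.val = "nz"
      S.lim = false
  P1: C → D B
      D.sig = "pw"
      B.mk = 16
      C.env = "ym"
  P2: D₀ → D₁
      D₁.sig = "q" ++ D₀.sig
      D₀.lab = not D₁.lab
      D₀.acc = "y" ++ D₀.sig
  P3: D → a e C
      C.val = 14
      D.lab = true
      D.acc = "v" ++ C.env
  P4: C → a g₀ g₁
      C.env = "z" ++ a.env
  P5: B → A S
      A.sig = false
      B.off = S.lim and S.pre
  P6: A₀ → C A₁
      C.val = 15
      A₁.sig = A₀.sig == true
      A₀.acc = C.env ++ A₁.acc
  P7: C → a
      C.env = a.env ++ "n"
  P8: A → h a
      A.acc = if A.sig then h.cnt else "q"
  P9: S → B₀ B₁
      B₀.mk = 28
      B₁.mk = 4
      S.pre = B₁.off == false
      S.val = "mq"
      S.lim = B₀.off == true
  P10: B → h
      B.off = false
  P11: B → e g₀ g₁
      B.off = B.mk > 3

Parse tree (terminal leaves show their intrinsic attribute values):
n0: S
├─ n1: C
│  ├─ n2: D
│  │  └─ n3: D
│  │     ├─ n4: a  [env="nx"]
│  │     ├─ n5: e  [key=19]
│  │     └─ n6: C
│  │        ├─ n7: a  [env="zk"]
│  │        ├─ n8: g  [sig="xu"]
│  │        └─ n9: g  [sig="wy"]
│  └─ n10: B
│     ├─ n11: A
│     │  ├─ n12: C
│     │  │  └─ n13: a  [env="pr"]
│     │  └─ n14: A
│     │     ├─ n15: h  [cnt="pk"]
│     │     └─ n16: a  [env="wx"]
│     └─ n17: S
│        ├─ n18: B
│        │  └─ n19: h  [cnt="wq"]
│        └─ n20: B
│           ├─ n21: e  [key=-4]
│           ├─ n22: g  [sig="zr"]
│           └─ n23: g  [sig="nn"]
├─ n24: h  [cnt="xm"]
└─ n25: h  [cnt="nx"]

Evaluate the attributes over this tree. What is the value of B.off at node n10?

1. n1.val = 1  [1]
2. n2.sig = "pw"  ["pw"]
3. n3.sig = "qpw"  ["q" ++ D₀.sig]
4. n4.env = "nx"  [terminal]
5. n5.key = 19  [terminal]
6. n6.val = 14  [14]
7. n7.env = "zk"  [terminal]
8. n8.sig = "xu"  [terminal]
9. n9.sig = "wy"  [terminal]
10. n6.env = "zzk"  ["z" ++ a.env]
11. n3.lab = true  [true]
12. n3.acc = "vzzk"  ["v" ++ C.env]
13. n2.lab = false  [not D₁.lab]
14. n2.acc = "ypw"  ["y" ++ D₀.sig]
15. n10.mk = 16  [16]
16. n11.sig = false  [false]
17. n12.val = 15  [15]
18. n13.env = "pr"  [terminal]
19. n12.env = "prn"  [a.env ++ "n"]
20. n14.sig = false  [A₀.sig == true]
21. n15.cnt = "pk"  [terminal]
22. n16.env = "wx"  [terminal]
23. n14.acc = "q"  [if A.sig then h.cnt else "q"]
24. n11.acc = "prnq"  [C.env ++ A₁.acc]
25. n18.mk = 28  [28]
26. n19.cnt = "wq"  [terminal]
27. n18.off = false  [false]
28. n20.mk = 4  [4]
29. n21.key = -4  [terminal]
30. n22.sig = "zr"  [terminal]
31. n23.sig = "nn"  [terminal]
32. n20.off = true  [B.mk > 3]
33. n17.pre = false  [B₁.off == false]
34. n17.val = "mq"  ["mq"]
35. n17.lim = false  [B₀.off == true]
36. n10.off = false  [S.lim and S.pre]
37. n1.env = "ym"  ["ym"]
38. n24.cnt = "xm"  [terminal]
39. n25.cnt = "nx"  [terminal]
40. n0.pre = true  [true]
41. n0.val = "nz"  ["nz"]
42. n0.lim = false  [false]

false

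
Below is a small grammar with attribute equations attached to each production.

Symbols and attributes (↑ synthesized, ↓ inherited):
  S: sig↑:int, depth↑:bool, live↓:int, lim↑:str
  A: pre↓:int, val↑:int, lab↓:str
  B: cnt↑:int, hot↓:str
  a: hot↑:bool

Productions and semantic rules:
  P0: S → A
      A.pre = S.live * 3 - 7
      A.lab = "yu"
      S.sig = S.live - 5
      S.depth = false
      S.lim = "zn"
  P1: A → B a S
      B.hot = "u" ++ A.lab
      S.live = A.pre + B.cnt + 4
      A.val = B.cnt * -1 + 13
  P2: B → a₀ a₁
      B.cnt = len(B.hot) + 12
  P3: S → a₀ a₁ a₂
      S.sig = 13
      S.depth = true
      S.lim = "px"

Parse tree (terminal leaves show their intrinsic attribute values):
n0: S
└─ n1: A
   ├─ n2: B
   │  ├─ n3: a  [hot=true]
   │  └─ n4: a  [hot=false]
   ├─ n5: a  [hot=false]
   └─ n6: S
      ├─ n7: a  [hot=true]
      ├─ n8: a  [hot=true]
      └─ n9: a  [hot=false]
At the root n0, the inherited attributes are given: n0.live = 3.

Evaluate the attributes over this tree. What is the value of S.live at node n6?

21

1. n0.live = 3  [given at root]
2. n1.pre = 2  [S.live * 3 - 7]
3. n1.lab = "yu"  ["yu"]
4. n2.hot = "uyu"  ["u" ++ A.lab]
5. n3.hot = true  [terminal]
6. n4.hot = false  [terminal]
7. n2.cnt = 15  [len(B.hot) + 12]
8. n5.hot = false  [terminal]
9. n6.live = 21  [A.pre + B.cnt + 4]
10. n7.hot = true  [terminal]
11. n8.hot = true  [terminal]
12. n9.hot = false  [terminal]
13. n6.sig = 13  [13]
14. n6.depth = true  [true]
15. n6.lim = "px"  ["px"]
16. n1.val = -2  [B.cnt * -1 + 13]
17. n0.sig = -2  [S.live - 5]
18. n0.depth = false  [false]
19. n0.lim = "zn"  ["zn"]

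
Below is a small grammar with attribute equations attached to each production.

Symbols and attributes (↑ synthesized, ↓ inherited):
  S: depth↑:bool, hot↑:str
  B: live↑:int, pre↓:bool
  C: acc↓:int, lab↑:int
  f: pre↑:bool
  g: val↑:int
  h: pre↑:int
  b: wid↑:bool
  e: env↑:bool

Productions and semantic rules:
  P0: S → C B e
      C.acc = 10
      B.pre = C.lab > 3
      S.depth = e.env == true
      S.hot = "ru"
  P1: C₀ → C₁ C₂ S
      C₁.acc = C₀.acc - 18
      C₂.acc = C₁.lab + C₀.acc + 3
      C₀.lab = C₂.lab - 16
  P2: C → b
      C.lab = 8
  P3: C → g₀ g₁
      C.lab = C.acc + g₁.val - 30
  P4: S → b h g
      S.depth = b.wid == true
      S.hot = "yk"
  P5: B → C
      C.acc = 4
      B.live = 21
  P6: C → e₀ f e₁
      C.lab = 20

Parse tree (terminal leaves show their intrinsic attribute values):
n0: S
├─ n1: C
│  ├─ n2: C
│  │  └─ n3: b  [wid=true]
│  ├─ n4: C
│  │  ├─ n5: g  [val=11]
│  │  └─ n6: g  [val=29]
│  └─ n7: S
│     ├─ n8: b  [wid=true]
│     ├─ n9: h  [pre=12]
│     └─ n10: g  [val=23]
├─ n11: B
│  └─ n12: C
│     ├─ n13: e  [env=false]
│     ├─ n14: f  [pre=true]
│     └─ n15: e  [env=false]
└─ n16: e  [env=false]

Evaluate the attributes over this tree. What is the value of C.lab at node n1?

4

1. n1.acc = 10  [10]
2. n2.acc = -8  [C₀.acc - 18]
3. n3.wid = true  [terminal]
4. n2.lab = 8  [8]
5. n4.acc = 21  [C₁.lab + C₀.acc + 3]
6. n5.val = 11  [terminal]
7. n6.val = 29  [terminal]
8. n4.lab = 20  [C.acc + g₁.val - 30]
9. n8.wid = true  [terminal]
10. n9.pre = 12  [terminal]
11. n10.val = 23  [terminal]
12. n7.depth = true  [b.wid == true]
13. n7.hot = "yk"  ["yk"]
14. n1.lab = 4  [C₂.lab - 16]
15. n11.pre = true  [C.lab > 3]
16. n12.acc = 4  [4]
17. n13.env = false  [terminal]
18. n14.pre = true  [terminal]
19. n15.env = false  [terminal]
20. n12.lab = 20  [20]
21. n11.live = 21  [21]
22. n16.env = false  [terminal]
23. n0.depth = false  [e.env == true]
24. n0.hot = "ru"  ["ru"]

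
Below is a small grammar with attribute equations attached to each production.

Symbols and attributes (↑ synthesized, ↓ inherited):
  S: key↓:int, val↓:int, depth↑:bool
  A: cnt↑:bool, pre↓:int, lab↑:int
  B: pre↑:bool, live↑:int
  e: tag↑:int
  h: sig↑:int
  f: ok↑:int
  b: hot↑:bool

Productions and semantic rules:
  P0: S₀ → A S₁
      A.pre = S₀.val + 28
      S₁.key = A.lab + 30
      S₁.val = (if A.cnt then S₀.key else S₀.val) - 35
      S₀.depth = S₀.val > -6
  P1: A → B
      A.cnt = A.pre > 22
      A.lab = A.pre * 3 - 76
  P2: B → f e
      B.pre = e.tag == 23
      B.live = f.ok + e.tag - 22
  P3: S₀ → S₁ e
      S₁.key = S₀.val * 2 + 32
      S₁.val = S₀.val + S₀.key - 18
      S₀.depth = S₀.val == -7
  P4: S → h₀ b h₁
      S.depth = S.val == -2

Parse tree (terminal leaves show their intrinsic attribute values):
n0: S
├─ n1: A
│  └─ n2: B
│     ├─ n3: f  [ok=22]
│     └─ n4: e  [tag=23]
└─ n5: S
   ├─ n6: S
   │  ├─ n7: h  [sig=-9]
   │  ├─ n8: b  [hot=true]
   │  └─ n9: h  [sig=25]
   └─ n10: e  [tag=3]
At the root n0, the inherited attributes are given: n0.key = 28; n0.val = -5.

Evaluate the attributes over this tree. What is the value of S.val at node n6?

1. n0.key = 28  [given at root]
2. n0.val = -5  [given at root]
3. n1.pre = 23  [S₀.val + 28]
4. n3.ok = 22  [terminal]
5. n4.tag = 23  [terminal]
6. n2.pre = true  [e.tag == 23]
7. n2.live = 23  [f.ok + e.tag - 22]
8. n1.cnt = true  [A.pre > 22]
9. n1.lab = -7  [A.pre * 3 - 76]
10. n5.key = 23  [A.lab + 30]
11. n5.val = -7  [(if A.cnt then S₀.key else S₀.val) - 35]
12. n6.key = 18  [S₀.val * 2 + 32]
13. n6.val = -2  [S₀.val + S₀.key - 18]
14. n7.sig = -9  [terminal]
15. n8.hot = true  [terminal]
16. n9.sig = 25  [terminal]
17. n6.depth = true  [S.val == -2]
18. n10.tag = 3  [terminal]
19. n5.depth = true  [S₀.val == -7]
20. n0.depth = true  [S₀.val > -6]

-2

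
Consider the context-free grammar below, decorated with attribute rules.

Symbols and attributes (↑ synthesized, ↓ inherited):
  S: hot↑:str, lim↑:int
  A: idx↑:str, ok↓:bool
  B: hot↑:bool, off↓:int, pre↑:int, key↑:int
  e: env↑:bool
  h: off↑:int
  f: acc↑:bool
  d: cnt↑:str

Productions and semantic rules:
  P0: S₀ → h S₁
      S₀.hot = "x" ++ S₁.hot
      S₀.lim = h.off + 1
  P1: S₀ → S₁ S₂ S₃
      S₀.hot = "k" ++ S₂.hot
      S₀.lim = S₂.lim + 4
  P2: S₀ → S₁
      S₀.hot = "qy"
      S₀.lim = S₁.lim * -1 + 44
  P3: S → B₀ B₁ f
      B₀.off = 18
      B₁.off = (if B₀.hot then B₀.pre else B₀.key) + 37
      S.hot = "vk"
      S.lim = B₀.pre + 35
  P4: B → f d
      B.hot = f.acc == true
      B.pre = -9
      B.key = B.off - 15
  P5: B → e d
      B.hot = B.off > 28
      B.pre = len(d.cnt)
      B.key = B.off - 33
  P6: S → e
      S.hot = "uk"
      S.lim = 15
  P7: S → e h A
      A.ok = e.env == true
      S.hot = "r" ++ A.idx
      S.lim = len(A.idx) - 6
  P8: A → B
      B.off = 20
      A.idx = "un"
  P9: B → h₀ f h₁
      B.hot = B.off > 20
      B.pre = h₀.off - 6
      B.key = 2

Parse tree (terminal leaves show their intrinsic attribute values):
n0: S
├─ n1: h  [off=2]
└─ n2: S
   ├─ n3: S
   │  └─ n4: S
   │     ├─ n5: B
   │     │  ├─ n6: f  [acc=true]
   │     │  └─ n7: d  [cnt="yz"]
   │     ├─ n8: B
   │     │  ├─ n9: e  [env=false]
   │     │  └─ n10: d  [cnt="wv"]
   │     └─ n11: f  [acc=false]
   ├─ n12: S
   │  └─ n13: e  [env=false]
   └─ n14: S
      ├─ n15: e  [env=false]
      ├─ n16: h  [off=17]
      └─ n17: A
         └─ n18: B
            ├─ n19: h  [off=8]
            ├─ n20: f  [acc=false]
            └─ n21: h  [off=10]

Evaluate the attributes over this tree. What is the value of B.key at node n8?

-5

1. n1.off = 2  [terminal]
2. n5.off = 18  [18]
3. n6.acc = true  [terminal]
4. n7.cnt = "yz"  [terminal]
5. n5.hot = true  [f.acc == true]
6. n5.pre = -9  [-9]
7. n5.key = 3  [B.off - 15]
8. n8.off = 28  [(if B₀.hot then B₀.pre else B₀.key) + 37]
9. n9.env = false  [terminal]
10. n10.cnt = "wv"  [terminal]
11. n8.hot = false  [B.off > 28]
12. n8.pre = 2  [len(d.cnt)]
13. n8.key = -5  [B.off - 33]
14. n11.acc = false  [terminal]
15. n4.hot = "vk"  ["vk"]
16. n4.lim = 26  [B₀.pre + 35]
17. n3.hot = "qy"  ["qy"]
18. n3.lim = 18  [S₁.lim * -1 + 44]
19. n13.env = false  [terminal]
20. n12.hot = "uk"  ["uk"]
21. n12.lim = 15  [15]
22. n15.env = false  [terminal]
23. n16.off = 17  [terminal]
24. n17.ok = false  [e.env == true]
25. n18.off = 20  [20]
26. n19.off = 8  [terminal]
27. n20.acc = false  [terminal]
28. n21.off = 10  [terminal]
29. n18.hot = false  [B.off > 20]
30. n18.pre = 2  [h₀.off - 6]
31. n18.key = 2  [2]
32. n17.idx = "un"  ["un"]
33. n14.hot = "run"  ["r" ++ A.idx]
34. n14.lim = -4  [len(A.idx) - 6]
35. n2.hot = "kuk"  ["k" ++ S₂.hot]
36. n2.lim = 19  [S₂.lim + 4]
37. n0.hot = "xkuk"  ["x" ++ S₁.hot]
38. n0.lim = 3  [h.off + 1]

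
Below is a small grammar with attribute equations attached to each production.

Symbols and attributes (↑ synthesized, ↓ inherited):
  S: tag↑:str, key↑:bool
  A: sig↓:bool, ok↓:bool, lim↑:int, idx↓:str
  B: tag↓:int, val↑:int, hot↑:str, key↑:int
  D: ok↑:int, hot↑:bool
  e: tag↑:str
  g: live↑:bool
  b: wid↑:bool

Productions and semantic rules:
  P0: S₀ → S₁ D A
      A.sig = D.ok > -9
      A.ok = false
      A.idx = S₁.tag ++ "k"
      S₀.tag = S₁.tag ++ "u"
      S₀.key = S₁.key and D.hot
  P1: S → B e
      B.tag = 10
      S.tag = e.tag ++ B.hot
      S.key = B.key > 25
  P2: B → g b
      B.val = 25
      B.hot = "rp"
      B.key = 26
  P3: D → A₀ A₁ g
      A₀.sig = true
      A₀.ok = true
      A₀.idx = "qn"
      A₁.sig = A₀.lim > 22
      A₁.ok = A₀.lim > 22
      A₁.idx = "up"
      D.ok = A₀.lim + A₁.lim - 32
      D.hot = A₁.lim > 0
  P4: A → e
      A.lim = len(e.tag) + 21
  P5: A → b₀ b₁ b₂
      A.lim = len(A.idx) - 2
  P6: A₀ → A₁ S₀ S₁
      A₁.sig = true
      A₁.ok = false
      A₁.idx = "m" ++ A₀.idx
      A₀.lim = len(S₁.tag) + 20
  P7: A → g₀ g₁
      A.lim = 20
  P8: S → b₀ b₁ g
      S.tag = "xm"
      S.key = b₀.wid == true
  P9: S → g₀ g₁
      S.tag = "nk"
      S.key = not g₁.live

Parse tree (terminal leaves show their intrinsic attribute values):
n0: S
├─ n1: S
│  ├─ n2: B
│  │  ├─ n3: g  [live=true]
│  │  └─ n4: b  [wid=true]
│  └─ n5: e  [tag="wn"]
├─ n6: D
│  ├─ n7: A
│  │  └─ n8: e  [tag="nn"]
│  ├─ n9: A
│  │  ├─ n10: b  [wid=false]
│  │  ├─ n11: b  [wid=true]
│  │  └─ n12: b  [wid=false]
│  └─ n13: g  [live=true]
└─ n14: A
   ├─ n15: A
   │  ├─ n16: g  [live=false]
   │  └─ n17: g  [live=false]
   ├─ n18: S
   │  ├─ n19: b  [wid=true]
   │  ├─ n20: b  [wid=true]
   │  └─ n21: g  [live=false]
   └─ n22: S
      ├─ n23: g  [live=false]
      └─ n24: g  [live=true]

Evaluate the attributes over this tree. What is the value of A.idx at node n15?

1. n2.tag = 10  [10]
2. n3.live = true  [terminal]
3. n4.wid = true  [terminal]
4. n2.val = 25  [25]
5. n2.hot = "rp"  ["rp"]
6. n2.key = 26  [26]
7. n5.tag = "wn"  [terminal]
8. n1.tag = "wnrp"  [e.tag ++ B.hot]
9. n1.key = true  [B.key > 25]
10. n7.sig = true  [true]
11. n7.ok = true  [true]
12. n7.idx = "qn"  ["qn"]
13. n8.tag = "nn"  [terminal]
14. n7.lim = 23  [len(e.tag) + 21]
15. n9.sig = true  [A₀.lim > 22]
16. n9.ok = true  [A₀.lim > 22]
17. n9.idx = "up"  ["up"]
18. n10.wid = false  [terminal]
19. n11.wid = true  [terminal]
20. n12.wid = false  [terminal]
21. n9.lim = 0  [len(A.idx) - 2]
22. n13.live = true  [terminal]
23. n6.ok = -9  [A₀.lim + A₁.lim - 32]
24. n6.hot = false  [A₁.lim > 0]
25. n14.sig = false  [D.ok > -9]
26. n14.ok = false  [false]
27. n14.idx = "wnrpk"  [S₁.tag ++ "k"]
28. n15.sig = true  [true]
29. n15.ok = false  [false]
30. n15.idx = "mwnrpk"  ["m" ++ A₀.idx]
31. n16.live = false  [terminal]
32. n17.live = false  [terminal]
33. n15.lim = 20  [20]
34. n19.wid = true  [terminal]
35. n20.wid = true  [terminal]
36. n21.live = false  [terminal]
37. n18.tag = "xm"  ["xm"]
38. n18.key = true  [b₀.wid == true]
39. n23.live = false  [terminal]
40. n24.live = true  [terminal]
41. n22.tag = "nk"  ["nk"]
42. n22.key = false  [not g₁.live]
43. n14.lim = 22  [len(S₁.tag) + 20]
44. n0.tag = "wnrpu"  [S₁.tag ++ "u"]
45. n0.key = false  [S₁.key and D.hot]

"mwnrpk"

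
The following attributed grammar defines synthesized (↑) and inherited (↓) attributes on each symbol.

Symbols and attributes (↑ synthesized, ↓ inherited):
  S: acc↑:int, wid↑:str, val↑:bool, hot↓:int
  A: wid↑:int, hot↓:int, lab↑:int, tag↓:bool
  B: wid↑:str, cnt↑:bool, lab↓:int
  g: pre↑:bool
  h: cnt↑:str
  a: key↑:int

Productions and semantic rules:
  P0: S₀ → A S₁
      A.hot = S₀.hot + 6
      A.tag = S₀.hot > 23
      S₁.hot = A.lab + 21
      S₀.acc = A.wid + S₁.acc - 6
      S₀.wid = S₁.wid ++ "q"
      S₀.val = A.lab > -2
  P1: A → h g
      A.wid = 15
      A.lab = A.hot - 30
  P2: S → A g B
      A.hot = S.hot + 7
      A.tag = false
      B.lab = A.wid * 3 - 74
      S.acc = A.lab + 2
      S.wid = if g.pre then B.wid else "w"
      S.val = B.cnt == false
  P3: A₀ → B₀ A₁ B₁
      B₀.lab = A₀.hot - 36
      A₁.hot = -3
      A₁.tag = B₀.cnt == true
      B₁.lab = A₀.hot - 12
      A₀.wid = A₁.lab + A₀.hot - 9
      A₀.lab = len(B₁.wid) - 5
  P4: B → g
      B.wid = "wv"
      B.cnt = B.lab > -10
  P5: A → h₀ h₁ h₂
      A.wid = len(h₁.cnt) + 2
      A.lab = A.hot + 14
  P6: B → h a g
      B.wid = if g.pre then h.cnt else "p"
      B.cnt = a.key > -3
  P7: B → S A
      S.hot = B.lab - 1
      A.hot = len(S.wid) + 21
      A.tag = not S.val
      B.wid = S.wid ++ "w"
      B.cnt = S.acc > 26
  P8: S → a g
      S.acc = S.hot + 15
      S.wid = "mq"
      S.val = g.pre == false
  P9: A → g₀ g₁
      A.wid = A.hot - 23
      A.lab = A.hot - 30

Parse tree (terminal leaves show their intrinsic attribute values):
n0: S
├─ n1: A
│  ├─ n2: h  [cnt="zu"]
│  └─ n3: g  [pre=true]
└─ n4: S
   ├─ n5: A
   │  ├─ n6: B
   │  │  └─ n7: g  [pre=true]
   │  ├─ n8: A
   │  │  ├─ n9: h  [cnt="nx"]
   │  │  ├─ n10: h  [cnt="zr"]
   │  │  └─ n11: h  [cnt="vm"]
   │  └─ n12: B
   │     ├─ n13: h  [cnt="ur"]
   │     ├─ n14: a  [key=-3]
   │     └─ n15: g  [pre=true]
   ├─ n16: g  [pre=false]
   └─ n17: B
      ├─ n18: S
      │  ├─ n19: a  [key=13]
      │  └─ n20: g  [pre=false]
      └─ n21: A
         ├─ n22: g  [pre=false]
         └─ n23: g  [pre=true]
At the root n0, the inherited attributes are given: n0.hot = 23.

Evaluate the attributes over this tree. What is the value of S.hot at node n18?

12

1. n0.hot = 23  [given at root]
2. n1.hot = 29  [S₀.hot + 6]
3. n1.tag = false  [S₀.hot > 23]
4. n2.cnt = "zu"  [terminal]
5. n3.pre = true  [terminal]
6. n1.wid = 15  [15]
7. n1.lab = -1  [A.hot - 30]
8. n4.hot = 20  [A.lab + 21]
9. n5.hot = 27  [S.hot + 7]
10. n5.tag = false  [false]
11. n6.lab = -9  [A₀.hot - 36]
12. n7.pre = true  [terminal]
13. n6.wid = "wv"  ["wv"]
14. n6.cnt = true  [B.lab > -10]
15. n8.hot = -3  [-3]
16. n8.tag = true  [B₀.cnt == true]
17. n9.cnt = "nx"  [terminal]
18. n10.cnt = "zr"  [terminal]
19. n11.cnt = "vm"  [terminal]
20. n8.wid = 4  [len(h₁.cnt) + 2]
21. n8.lab = 11  [A.hot + 14]
22. n12.lab = 15  [A₀.hot - 12]
23. n13.cnt = "ur"  [terminal]
24. n14.key = -3  [terminal]
25. n15.pre = true  [terminal]
26. n12.wid = "ur"  [if g.pre then h.cnt else "p"]
27. n12.cnt = false  [a.key > -3]
28. n5.wid = 29  [A₁.lab + A₀.hot - 9]
29. n5.lab = -3  [len(B₁.wid) - 5]
30. n16.pre = false  [terminal]
31. n17.lab = 13  [A.wid * 3 - 74]
32. n18.hot = 12  [B.lab - 1]
33. n19.key = 13  [terminal]
34. n20.pre = false  [terminal]
35. n18.acc = 27  [S.hot + 15]
36. n18.wid = "mq"  ["mq"]
37. n18.val = true  [g.pre == false]
38. n21.hot = 23  [len(S.wid) + 21]
39. n21.tag = false  [not S.val]
40. n22.pre = false  [terminal]
41. n23.pre = true  [terminal]
42. n21.wid = 0  [A.hot - 23]
43. n21.lab = -7  [A.hot - 30]
44. n17.wid = "mqw"  [S.wid ++ "w"]
45. n17.cnt = true  [S.acc > 26]
46. n4.acc = -1  [A.lab + 2]
47. n4.wid = "w"  [if g.pre then B.wid else "w"]
48. n4.val = false  [B.cnt == false]
49. n0.acc = 8  [A.wid + S₁.acc - 6]
50. n0.wid = "wq"  [S₁.wid ++ "q"]
51. n0.val = true  [A.lab > -2]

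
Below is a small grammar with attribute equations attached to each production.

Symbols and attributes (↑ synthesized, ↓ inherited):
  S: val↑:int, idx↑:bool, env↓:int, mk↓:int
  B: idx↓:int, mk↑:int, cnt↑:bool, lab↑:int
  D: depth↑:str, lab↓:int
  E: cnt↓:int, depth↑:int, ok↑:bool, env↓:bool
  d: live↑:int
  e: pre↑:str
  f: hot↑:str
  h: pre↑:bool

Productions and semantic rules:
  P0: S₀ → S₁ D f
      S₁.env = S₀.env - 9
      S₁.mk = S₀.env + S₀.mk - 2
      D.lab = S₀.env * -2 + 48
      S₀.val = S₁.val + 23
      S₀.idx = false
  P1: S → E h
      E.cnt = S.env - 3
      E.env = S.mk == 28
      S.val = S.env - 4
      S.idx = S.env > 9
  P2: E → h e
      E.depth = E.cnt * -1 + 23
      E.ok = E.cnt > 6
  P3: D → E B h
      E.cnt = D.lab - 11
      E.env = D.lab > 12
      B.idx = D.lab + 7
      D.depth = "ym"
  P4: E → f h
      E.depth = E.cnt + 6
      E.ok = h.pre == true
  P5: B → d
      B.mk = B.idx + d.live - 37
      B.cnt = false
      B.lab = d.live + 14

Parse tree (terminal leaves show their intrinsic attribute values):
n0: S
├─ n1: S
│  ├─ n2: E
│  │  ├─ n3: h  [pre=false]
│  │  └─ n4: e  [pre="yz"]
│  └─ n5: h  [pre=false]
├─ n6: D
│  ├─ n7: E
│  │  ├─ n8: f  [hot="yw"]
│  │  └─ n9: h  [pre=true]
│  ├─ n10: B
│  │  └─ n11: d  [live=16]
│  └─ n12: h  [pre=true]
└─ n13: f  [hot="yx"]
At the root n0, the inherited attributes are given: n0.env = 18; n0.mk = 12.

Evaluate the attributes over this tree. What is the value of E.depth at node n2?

1. n0.env = 18  [given at root]
2. n0.mk = 12  [given at root]
3. n1.env = 9  [S₀.env - 9]
4. n1.mk = 28  [S₀.env + S₀.mk - 2]
5. n2.cnt = 6  [S.env - 3]
6. n2.env = true  [S.mk == 28]
7. n3.pre = false  [terminal]
8. n4.pre = "yz"  [terminal]
9. n2.depth = 17  [E.cnt * -1 + 23]
10. n2.ok = false  [E.cnt > 6]
11. n5.pre = false  [terminal]
12. n1.val = 5  [S.env - 4]
13. n1.idx = false  [S.env > 9]
14. n6.lab = 12  [S₀.env * -2 + 48]
15. n7.cnt = 1  [D.lab - 11]
16. n7.env = false  [D.lab > 12]
17. n8.hot = "yw"  [terminal]
18. n9.pre = true  [terminal]
19. n7.depth = 7  [E.cnt + 6]
20. n7.ok = true  [h.pre == true]
21. n10.idx = 19  [D.lab + 7]
22. n11.live = 16  [terminal]
23. n10.mk = -2  [B.idx + d.live - 37]
24. n10.cnt = false  [false]
25. n10.lab = 30  [d.live + 14]
26. n12.pre = true  [terminal]
27. n6.depth = "ym"  ["ym"]
28. n13.hot = "yx"  [terminal]
29. n0.val = 28  [S₁.val + 23]
30. n0.idx = false  [false]

17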